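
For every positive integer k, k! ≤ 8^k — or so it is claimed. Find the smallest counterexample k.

We need the least positive integer k for which k! > 8^k.
The first 19 eligible values, up to k = 19, all satisfy the conclusion.
k = 20: k! = 2432902008176640000 and 8^k = 1152921504606846976, so 2432902008176640000 > 1152921504606846976.
Hence k = 20 is a counterexample.

k = 20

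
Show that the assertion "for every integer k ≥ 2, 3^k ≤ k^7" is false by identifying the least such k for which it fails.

k = 19

For k = 2, 3, 4, 5, …, 16, 17, 18 the conclusion holds.
k = 19: 3^k = 1162261467 and k^7 = 893871739, so 1162261467 > 893871739.
Hence k = 19 is a counterexample.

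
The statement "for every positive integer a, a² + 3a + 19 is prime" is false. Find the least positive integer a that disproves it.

a = 15

A counterexample is any positive integer a such that a² + 3a + 19 is not prime; we check each in order.
For a = 1, 2, 3, 4, …, 12, 13, 14 the conclusion holds.
a = 15: a² + 3a + 19 = 289 = 17 × 17, composite.
Hence a = 15 is a counterexample.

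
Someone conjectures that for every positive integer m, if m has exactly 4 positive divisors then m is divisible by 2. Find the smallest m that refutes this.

Check each positive integer m in order until m has exactly 4 positive divisors but m is not divisible by 2.
For m = 6, 8, 10, 14 the conclusion holds.
m = 15: τ(15) = 4; 15 mod 2 = 1.
Hence m = 15 is a counterexample.

m = 15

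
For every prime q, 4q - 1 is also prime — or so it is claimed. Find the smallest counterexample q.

q = 7

Check each prime q in order until 4q - 1 is not prime.
q = 2: 4q - 1 = 7, prime.
q = 3: 4q - 1 = 11, prime.
q = 5: 4q - 1 = 19, prime.
q = 7: 4q - 1 = 27 = 3 × 9, not prime.
Hence q = 7 is a counterexample.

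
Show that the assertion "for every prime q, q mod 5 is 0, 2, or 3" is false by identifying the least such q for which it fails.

q = 11

We need the least prime q for which the claim fails.
The first 4 eligible values, up to q = 7, all satisfy the conclusion.
q = 11: 11 mod 5 = 1 — not in {0, 2, 3}.
Thus q = 11 disproves the claim, and no smaller q works.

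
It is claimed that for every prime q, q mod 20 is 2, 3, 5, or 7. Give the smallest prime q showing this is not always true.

q = 11

A counterexample is any prime q such that the claim fails; we check each in order.
q = 2: 2 mod 20 = 2.
q = 3: 3 mod 20 = 3.
q = 5: 5 mod 20 = 5.
q = 7: 7 mod 20 = 7.
q = 11: 11 mod 20 = 11 — not in {2, 3, 5, 7}.
So q = 11 is the smallest counterexample.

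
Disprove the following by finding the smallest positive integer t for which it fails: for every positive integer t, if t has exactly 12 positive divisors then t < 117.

We need the least positive integer t for which t has exactly 12 positive divisors but the claim fails.
t = 60: τ(60) = 12; 60 < 117.
t = 72: τ(72) = 12; 72 < 117.
t = 84: τ(84) = 12; 84 < 117.
t = 90: τ(90) = 12; 90 < 117.
t = 96: τ(96) = 12; 96 < 117.
t = 108: τ(108) = 12; 108 < 117.
t = 126: τ(126) = 12; 126 ≥ 117.
So t = 126 is the smallest counterexample.

t = 126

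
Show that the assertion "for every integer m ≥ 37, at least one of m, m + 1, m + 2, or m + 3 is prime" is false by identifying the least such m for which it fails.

m = 48

For m = 37, 38, 39, 40, …, 45, 46, 47 the conclusion holds.
m = 48: 48 = 2 × 24; 49 = 7 × 7; 50 = 2 × 25; 51 = 3 × 17 — all composite.
Thus m = 48 disproves the claim, and no smaller m works.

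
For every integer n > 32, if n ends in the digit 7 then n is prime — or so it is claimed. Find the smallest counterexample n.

A counterexample is any integer n > 32 such that n ends in the digit 7 but n is not prime; we check each in order.
For n = 37, 47 the conclusion holds.
n = 57: 57 ends in 7; 57 = 3 × 19, composite.

n = 57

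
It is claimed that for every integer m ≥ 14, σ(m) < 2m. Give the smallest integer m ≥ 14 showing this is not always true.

A counterexample is any integer m ≥ 14 such that the claim fails; we check each in order.
The first 4 eligible values, up to m = 17, all satisfy the conclusion.
m = 18: σ(18) = 39; 39 ≥ 36.

m = 18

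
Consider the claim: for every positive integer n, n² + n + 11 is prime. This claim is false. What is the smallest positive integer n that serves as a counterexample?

The first 9 eligible values, up to n = 9, all satisfy the conclusion.
n = 10: n² + n + 11 = 121 = 11 × 11, composite.
So n = 10 is the smallest counterexample.

n = 10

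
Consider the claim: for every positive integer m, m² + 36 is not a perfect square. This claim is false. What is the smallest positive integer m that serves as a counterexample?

m = 8

We need the least positive integer m for which m² + 36 is a perfect square.
For m = 1, 2, 3, 4, 5, 6, 7 the conclusion holds.
m = 8: 8² + 36 = 100 = 10², a perfect square.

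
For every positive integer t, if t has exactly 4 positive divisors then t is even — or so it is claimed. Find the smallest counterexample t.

t = 6: divisors of 6: 1, 2, 3, 6; 6 is even.
t = 8: divisors of 8: 1, 2, 4, 8; 8 is even.
t = 10: divisors of 10: 1, 2, 5, 10; 10 is even.
t = 14: divisors of 14: 1, 2, 7, 14; 14 is even.
t = 15: divisors of 15: 1, 3, 5, 15; 15 is odd.
Thus t = 15 disproves the claim, and no smaller t works.

t = 15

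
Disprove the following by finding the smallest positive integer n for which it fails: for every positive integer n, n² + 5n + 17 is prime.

Check each positive integer n in order until n² + 5n + 17 is not prime.
For n = 1, 2, 3, 4, 5, 6, 7 the conclusion holds.
n = 8: n² + 5n + 17 = 121 = 11 × 11, composite.

n = 8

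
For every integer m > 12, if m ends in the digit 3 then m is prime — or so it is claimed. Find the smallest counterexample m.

We need the least integer m > 12 for which m ends in the digit 3 but m is not prime.
For m = 13, 23 the conclusion holds.
m = 33: 33 ends in 3; 33 = 3 × 11, composite.
So m = 33 is the smallest counterexample.

m = 33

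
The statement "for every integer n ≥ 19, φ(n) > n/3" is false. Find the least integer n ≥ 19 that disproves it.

n = 24

We need the least integer n ≥ 19 for which the claim fails.
The first 5 eligible values, up to n = 23, all satisfy the conclusion.
n = 24: φ(24) = 8 and 24/3 = 8, so φ(24) ≤ 24/3.
So n = 24 is the smallest counterexample.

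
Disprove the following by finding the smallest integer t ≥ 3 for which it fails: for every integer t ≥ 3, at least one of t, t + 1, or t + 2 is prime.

t = 8

A counterexample is any integer t ≥ 3 such that t, t + 1, t + 2 are all composite; we check each in order.
The first 5 eligible values, up to t = 7, all satisfy the conclusion.
t = 8: 8 = 2 × 4; 9 = 3 × 3; 10 = 2 × 5 — all composite.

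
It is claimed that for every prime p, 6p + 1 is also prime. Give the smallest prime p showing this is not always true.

The first 7 eligible values, up to p = 17, all satisfy the conclusion.
p = 19: 6p + 1 = 115 = 5 × 23, not prime.

p = 19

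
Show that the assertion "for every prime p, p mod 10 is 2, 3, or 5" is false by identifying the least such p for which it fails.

A counterexample is any prime p such that the claim fails; we check each in order.
p = 2: 2 mod 10 = 2.
p = 3: 3 mod 10 = 3.
p = 5: 5 mod 10 = 5.
p = 7: 7 mod 10 = 7 — not in {2, 3, 5}.
Thus p = 7 disproves the claim, and no smaller p works.

p = 7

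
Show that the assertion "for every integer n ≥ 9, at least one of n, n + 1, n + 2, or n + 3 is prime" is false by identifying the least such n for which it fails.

n = 24

A counterexample is any integer n ≥ 9 such that n, n + 1, n + 2, n + 3 are all composite; we check each in order.
For n = 9, 10, 11, 12, …, 21, 22, 23 the conclusion holds.
n = 24: 24 = 2 × 12; 25 = 5 × 5; 26 = 2 × 13; 27 = 3 × 9 — all composite.
So n = 24 is the smallest counterexample.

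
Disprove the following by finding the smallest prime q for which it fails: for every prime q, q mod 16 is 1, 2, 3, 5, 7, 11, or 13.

We need the least prime q for which the claim fails.
The first 10 eligible values, up to q = 29, all satisfy the conclusion.
q = 31: 31 mod 16 = 15 — not in {1, 2, 3, 5, 7, 11, 13}.
Hence q = 31 is a counterexample.

q = 31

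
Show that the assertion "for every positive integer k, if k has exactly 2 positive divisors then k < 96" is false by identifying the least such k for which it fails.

k = 97

A counterexample is any positive integer k such that k has exactly 2 positive divisors but the claim fails; we check each in order.
The first 24 eligible values, up to k = 89, all satisfy the conclusion.
k = 97: τ(97) = 2; 97 ≥ 96.
So k = 97 is the smallest counterexample.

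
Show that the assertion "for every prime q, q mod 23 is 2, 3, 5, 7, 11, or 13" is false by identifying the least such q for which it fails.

q = 17

q = 2: 2 mod 23 = 2.
q = 3: 3 mod 23 = 3.
q = 5: 5 mod 23 = 5.
q = 7: 7 mod 23 = 7.
q = 11: 11 mod 23 = 11.
q = 13: 13 mod 23 = 13.
q = 17: 17 mod 23 = 17 — not in {2, 3, 5, 7, 11, 13}.
Thus q = 17 disproves the claim, and no smaller q works.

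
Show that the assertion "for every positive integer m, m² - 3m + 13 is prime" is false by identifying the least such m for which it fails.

We need the least positive integer m for which m² - 3m + 13 is not prime.
For m = 1, 2, 3, 4, …, 9, 10, 11 the conclusion holds.
m = 12: m² - 3m + 13 = 121 = 11 × 11, composite.
Thus m = 12 disproves the claim, and no smaller m works.

m = 12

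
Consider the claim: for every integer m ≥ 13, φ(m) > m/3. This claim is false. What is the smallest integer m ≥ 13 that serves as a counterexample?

m = 18

m = 13: φ(13) = 12 and 13/3 = 13/3, so φ(13) > 13/3.
m = 14: φ(14) = 6 and 14/3 = 14/3, so φ(14) > 14/3.
m = 15: φ(15) = 8 and 15/3 = 5, so φ(15) > 15/3.
m = 16: φ(16) = 8 and 16/3 = 16/3, so φ(16) > 16/3.
m = 17: φ(17) = 16 and 17/3 = 17/3, so φ(17) > 17/3.
m = 18: φ(18) = 6 and 18/3 = 6, so φ(18) ≤ 18/3.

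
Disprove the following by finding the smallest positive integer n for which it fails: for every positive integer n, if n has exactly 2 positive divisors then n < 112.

n = 113

For n = 2, 3, 5, 7, …, 103, 107, 109 the conclusion holds.
n = 113: τ(113) = 2; 113 ≥ 112.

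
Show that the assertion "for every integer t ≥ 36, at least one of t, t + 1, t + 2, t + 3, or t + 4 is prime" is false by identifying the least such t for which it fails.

t = 48

For t = 36, 37, 38, 39, …, 45, 46, 47 the conclusion holds.
t = 48: 48 = 2 × 24; 49 = 7 × 7; 50 = 2 × 25; 51 = 3 × 17; 52 = 2 × 26 — all composite.
Hence t = 48 is a counterexample.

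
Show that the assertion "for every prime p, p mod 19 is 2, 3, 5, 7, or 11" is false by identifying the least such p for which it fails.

We need the least prime p for which the claim fails.
The first 5 eligible values, up to p = 11, all satisfy the conclusion.
p = 13: 13 mod 19 = 13 — not in {2, 3, 5, 7, 11}.
So p = 13 is the smallest counterexample.

p = 13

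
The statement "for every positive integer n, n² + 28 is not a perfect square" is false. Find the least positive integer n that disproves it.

We need the least positive integer n for which n² + 28 is a perfect square.
The first 5 eligible values, up to n = 5, all satisfy the conclusion.
n = 6: 6² + 28 = 64 = 8², a perfect square.
Hence n = 6 is a counterexample.

n = 6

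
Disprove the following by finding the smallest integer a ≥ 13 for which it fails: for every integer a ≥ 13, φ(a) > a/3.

a = 18

Check each integer a ≥ 13 in order until the claim fails.
a = 13: φ(13) = 12 and 13/3 = 13/3, so φ(13) > 13/3.
a = 14: φ(14) = 6 and 14/3 = 14/3, so φ(14) > 14/3.
a = 15: φ(15) = 8 and 15/3 = 5, so φ(15) > 15/3.
a = 16: φ(16) = 8 and 16/3 = 16/3, so φ(16) > 16/3.
a = 17: φ(17) = 16 and 17/3 = 17/3, so φ(17) > 17/3.
a = 18: φ(18) = 6 and 18/3 = 6, so φ(18) ≤ 18/3.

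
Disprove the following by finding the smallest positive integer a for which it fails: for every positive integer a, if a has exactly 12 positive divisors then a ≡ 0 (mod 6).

a = 140

A counterexample is any positive integer a such that a has exactly 12 positive divisors but the claim fails; we check each in order.
The first 8 eligible values, up to a = 132, all satisfy the conclusion.
a = 140: τ(140) = 12; 140 ≡ 2 (mod 6).
Hence a = 140 is a counterexample.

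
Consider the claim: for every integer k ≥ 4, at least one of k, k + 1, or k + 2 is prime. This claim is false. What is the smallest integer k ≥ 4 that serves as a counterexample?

k = 8

The first 4 eligible values, up to k = 7, all satisfy the conclusion.
k = 8: 8 = 2 × 4; 9 = 3 × 3; 10 = 2 × 5 — all composite.
So k = 8 is the smallest counterexample.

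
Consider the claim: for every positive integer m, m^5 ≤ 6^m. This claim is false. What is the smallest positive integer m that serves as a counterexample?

A counterexample is any positive integer m such that m^5 > 6^m; we check each in order.
For m = 1, 2 the conclusion holds.
m = 3: m^5 = 243 and 6^m = 216, so 243 > 216.

m = 3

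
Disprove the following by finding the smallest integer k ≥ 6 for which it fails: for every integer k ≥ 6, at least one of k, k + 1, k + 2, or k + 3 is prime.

For k = 6, 7, 8, 9, …, 21, 22, 23 the conclusion holds.
k = 24: 24 = 2 × 12; 25 = 5 × 5; 26 = 2 × 13; 27 = 3 × 9 — all composite.
Hence k = 24 is a counterexample.

k = 24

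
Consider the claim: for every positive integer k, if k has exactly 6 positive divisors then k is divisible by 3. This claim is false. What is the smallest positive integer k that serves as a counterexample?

A counterexample is any positive integer k such that k has exactly 6 positive divisors but k is not divisible by 3; we check each in order.
k = 12: τ(12) = 6; 12 mod 3 = 0.
k = 18: τ(18) = 6; 18 mod 3 = 0.
k = 20: τ(20) = 6; 20 mod 3 = 2.
So k = 20 is the smallest counterexample.

k = 20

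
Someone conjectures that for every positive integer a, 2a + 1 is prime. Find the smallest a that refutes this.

a = 4

Check each positive integer a in order until 2a + 1 is not prime.
For a = 1, 2, 3 the conclusion holds.
a = 4: 2a + 1 = 9 = 3 × 3, composite.
Thus a = 4 disproves the claim, and no smaller a works.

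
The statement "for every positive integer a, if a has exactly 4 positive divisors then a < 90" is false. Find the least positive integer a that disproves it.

a = 91

Check each positive integer a in order until a has exactly 4 positive divisors but the claim fails.
For a = 6, 8, 10, 14, …, 85, 86, 87 the conclusion holds.
a = 91: τ(91) = 4; 91 ≥ 90.
Thus a = 91 disproves the claim, and no smaller a works.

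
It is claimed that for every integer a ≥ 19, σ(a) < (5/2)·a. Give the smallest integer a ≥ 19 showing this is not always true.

For a = 19, 20, 21, 22, 23 the conclusion holds.
a = 24: σ(24) = 60; 60 ≥ 60.
So a = 24 is the smallest counterexample.

a = 24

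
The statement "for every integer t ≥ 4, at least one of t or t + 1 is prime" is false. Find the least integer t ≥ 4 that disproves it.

Check each integer t ≥ 4 in order until t, t + 1 are both composite.
The first 4 eligible values, up to t = 7, all satisfy the conclusion.
t = 8: 8 = 2 × 4; 9 = 3 × 3 — both composite.

t = 8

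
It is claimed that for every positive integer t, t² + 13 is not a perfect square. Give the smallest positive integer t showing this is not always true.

The first 5 eligible values, up to t = 5, all satisfy the conclusion.
t = 6: 6² + 13 = 49 = 7², a perfect square.

t = 6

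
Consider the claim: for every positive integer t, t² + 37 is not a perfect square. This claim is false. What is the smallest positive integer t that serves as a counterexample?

t = 18

Check each positive integer t in order until t² + 37 is a perfect square.
The first 17 eligible values, up to t = 17, all satisfy the conclusion.
t = 18: 18² + 37 = 361 = 19², a perfect square.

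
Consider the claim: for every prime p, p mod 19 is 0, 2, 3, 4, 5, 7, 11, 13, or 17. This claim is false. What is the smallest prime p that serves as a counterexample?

p = 29

Check each prime p in order until the claim fails.
For p = 2, 3, 5, 7, 11, 13, 17, 19, 23 the conclusion holds.
p = 29: 29 mod 19 = 10 — not in {0, 2, 3, 4, 5, 7, 11, 13, 17}.
So p = 29 is the smallest counterexample.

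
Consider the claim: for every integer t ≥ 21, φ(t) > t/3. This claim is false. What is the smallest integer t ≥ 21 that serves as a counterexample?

For t = 21, 22, 23 the conclusion holds.
t = 24: φ(24) = 8 and 24/3 = 8, so φ(24) ≤ 24/3.
Thus t = 24 disproves the claim, and no smaller t works.

t = 24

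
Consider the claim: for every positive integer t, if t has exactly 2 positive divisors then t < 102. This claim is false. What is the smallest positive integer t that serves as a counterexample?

t = 103

For t = 2, 3, 5, 7, …, 89, 97, 101 the conclusion holds.
t = 103: τ(103) = 2; 103 ≥ 102.
So t = 103 is the smallest counterexample.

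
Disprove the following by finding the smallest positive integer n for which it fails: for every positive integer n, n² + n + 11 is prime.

n = 10

For n = 1, 2, 3, 4, 5, 6, 7, 8, 9 the conclusion holds.
n = 10: n² + n + 11 = 121 = 11 × 11, composite.
So n = 10 is the smallest counterexample.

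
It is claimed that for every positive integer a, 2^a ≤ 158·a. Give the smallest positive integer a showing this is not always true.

We need the least positive integer a for which 2^a > 158·a.
For a = 1, 2, 3, 4, 5, 6, 7, 8, 9, 10 the conclusion holds.
a = 11: 2^a = 2048 and 158·a = 1738, so 2048 > 1738.
So a = 11 is the smallest counterexample.

a = 11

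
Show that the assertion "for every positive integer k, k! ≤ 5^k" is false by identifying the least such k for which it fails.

A counterexample is any positive integer k such that k! > 5^k; we check each in order.
For k = 1, 2, 3, 4, …, 9, 10, 11 the conclusion holds.
k = 12: k! = 479001600 and 5^k = 244140625, so 479001600 > 244140625.
So k = 12 is the smallest counterexample.

k = 12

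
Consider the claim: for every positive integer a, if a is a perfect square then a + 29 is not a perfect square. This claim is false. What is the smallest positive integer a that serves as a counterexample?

a = 196

The first 13 eligible values, up to a = 169, all satisfy the conclusion.
a = 196: 196 = 14² and 196 + 29 = 225 = 15².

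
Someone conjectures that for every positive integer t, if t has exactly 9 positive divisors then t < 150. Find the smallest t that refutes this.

We need the least positive integer t for which t has exactly 9 positive divisors but the claim fails.
t = 36: τ(36) = 9; 36 < 150.
t = 100: τ(100) = 9; 100 < 150.
t = 196: τ(196) = 9; 196 ≥ 150.

t = 196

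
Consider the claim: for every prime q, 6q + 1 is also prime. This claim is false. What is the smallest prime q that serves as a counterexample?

A counterexample is any prime q such that 6q + 1 is not prime; we check each in order.
The first 7 eligible values, up to q = 17, all satisfy the conclusion.
q = 19: 6q + 1 = 115 = 5 × 23, not prime.
Hence q = 19 is a counterexample.

q = 19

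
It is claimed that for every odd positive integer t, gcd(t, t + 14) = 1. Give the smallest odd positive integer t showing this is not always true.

For t = 1, 3, 5 the conclusion holds.
t = 7: gcd(7, 21) = 7.
So t = 7 is the smallest counterexample.

t = 7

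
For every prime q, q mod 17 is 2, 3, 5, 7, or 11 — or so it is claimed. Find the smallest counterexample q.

q = 13

A counterexample is any prime q such that the claim fails; we check each in order.
q = 2: 2 mod 17 = 2.
q = 3: 3 mod 17 = 3.
q = 5: 5 mod 17 = 5.
q = 7: 7 mod 17 = 7.
q = 11: 11 mod 17 = 11.
q = 13: 13 mod 17 = 13 — not in {2, 3, 5, 7, 11}.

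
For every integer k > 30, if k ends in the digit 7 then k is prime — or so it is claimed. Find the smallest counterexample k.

We need the least integer k > 30 for which k ends in the digit 7 but k is not prime.
k = 37: 37 ends in 7 and is prime.
k = 47: 47 ends in 7 and is prime.
k = 57: 57 ends in 7; 57 = 3 × 19, composite.
Thus k = 57 disproves the claim, and no smaller k works.

k = 57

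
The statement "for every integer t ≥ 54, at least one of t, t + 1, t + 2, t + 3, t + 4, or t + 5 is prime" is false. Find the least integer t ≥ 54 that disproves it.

t = 90

For t = 54, 55, 56, 57, …, 87, 88, 89 the conclusion holds.
t = 90: 90 = 2 × 45; 91 = 7 × 13; 92 = 2 × 46; 93 = 3 × 31; 94 = 2 × 47; 95 = 5 × 19 — all composite.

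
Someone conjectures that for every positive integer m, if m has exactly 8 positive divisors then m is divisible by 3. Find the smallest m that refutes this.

m = 40

Check each positive integer m in order until m has exactly 8 positive divisors but m is not divisible by 3.
m = 24: τ(24) = 8; 24 mod 3 = 0.
m = 30: τ(30) = 8; 30 mod 3 = 0.
m = 40: τ(40) = 8; 40 mod 3 = 1.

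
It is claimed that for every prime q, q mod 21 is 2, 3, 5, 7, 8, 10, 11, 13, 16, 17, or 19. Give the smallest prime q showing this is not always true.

For q = 2, 3, 5, 7, …, 29, 31, 37 the conclusion holds.
q = 41: 41 mod 21 = 20 — not in {2, 3, 5, 7, 8, 10, 11, 13, 16, 17, 19}.

q = 41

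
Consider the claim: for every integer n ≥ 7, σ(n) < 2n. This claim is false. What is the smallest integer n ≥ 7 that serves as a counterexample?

We need the least integer n ≥ 7 for which the claim fails.
For n = 7, 8, 9, 10, 11 the conclusion holds.
n = 12: σ(12) = 28; 28 ≥ 24.
So n = 12 is the smallest counterexample.

n = 12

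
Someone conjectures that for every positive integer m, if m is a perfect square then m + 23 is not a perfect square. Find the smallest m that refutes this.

m = 121

For m = 1, 4, 9, 16, 25, 36, 49, 64, 81, 100 the conclusion holds.
m = 121: 121 = 11² and 121 + 23 = 144 = 12².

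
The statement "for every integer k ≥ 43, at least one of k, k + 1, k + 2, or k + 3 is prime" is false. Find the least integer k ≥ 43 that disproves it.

k = 48

k = 43: 43 is prime.
k = 44: 47 is prime.
k = 45: 47 is prime.
k = 46: 47 is prime.
k = 47: 47 is prime.
k = 48: 48 = 2 × 24; 49 = 7 × 7; 50 = 2 × 25; 51 = 3 × 17 — all composite.
So k = 48 is the smallest counterexample.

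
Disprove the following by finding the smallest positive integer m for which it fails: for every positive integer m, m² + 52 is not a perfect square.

m = 12

A counterexample is any positive integer m such that m² + 52 is a perfect square; we check each in order.
The first 11 eligible values, up to m = 11, all satisfy the conclusion.
m = 12: 12² + 52 = 196 = 14², a perfect square.
Thus m = 12 disproves the claim, and no smaller m works.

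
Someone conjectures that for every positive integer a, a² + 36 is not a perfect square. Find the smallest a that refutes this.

a = 8

We need the least positive integer a for which a² + 36 is a perfect square.
The first 7 eligible values, up to a = 7, all satisfy the conclusion.
a = 8: 8² + 36 = 100 = 10², a perfect square.
Thus a = 8 disproves the claim, and no smaller a works.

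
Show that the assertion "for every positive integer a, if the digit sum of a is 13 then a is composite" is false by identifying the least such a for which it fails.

a = 67

For a = 49, 58 the conclusion holds.
a = 67: digit sum 13; 67 is prime, not composite.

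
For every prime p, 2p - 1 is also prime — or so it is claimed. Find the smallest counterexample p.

We need the least prime p for which 2p - 1 is not prime.
p = 2: 2p - 1 = 3, prime.
p = 3: 2p - 1 = 5, prime.
p = 5: 2p - 1 = 9 = 3 × 3, not prime.
Thus p = 5 disproves the claim, and no smaller p works.

p = 5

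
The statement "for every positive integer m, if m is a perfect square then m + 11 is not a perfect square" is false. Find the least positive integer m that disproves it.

Check each positive integer m in order until m is a perfect square but m + 11 is a perfect square.
The first 4 eligible values, up to m = 16, all satisfy the conclusion.
m = 25: 25 = 5² and 25 + 11 = 36 = 6².
Hence m = 25 is a counterexample.

m = 25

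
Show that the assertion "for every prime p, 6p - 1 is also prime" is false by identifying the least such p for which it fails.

For p = 2, 3, 5, 7 the conclusion holds.
p = 11: 6p - 1 = 65 = 5 × 13, not prime.

p = 11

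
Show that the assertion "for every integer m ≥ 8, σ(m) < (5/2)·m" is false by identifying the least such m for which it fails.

For m = 8, 9, 10, 11, …, 21, 22, 23 the conclusion holds.
m = 24: σ(24) = 60; 60 ≥ 60.
So m = 24 is the smallest counterexample.

m = 24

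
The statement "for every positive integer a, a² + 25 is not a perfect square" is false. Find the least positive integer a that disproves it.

The first 11 eligible values, up to a = 11, all satisfy the conclusion.
a = 12: 12² + 25 = 169 = 13², a perfect square.

a = 12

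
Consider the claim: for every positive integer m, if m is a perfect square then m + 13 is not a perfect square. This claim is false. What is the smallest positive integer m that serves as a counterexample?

Check each positive integer m in order until m is a perfect square but m + 13 is a perfect square.
m = 1: 1 + 13 = 14, not a perfect square.
m = 4: 4 + 13 = 17, not a perfect square.
m = 9: 9 + 13 = 22, not a perfect square.
m = 16: 16 + 13 = 29, not a perfect square.
m = 25: 25 + 13 = 38, not a perfect square.
m = 36: 36 = 6² and 36 + 13 = 49 = 7².
Thus m = 36 disproves the claim, and no smaller m works.

m = 36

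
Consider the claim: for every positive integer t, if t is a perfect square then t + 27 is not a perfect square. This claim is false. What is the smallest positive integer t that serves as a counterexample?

t = 9

Check each positive integer t in order until t is a perfect square but t + 27 is a perfect square.
t = 1: 1 + 27 = 28, not a perfect square.
t = 4: 4 + 27 = 31, not a perfect square.
t = 9: 9 = 3² and 9 + 27 = 36 = 6².
Hence t = 9 is a counterexample.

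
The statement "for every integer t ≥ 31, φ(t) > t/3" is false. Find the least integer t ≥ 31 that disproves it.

Check each integer t ≥ 31 in order until the claim fails.
The first 5 eligible values, up to t = 35, all satisfy the conclusion.
t = 36: φ(36) = 12 and 36/3 = 12, so φ(36) ≤ 36/3.
Thus t = 36 disproves the claim, and no smaller t works.

t = 36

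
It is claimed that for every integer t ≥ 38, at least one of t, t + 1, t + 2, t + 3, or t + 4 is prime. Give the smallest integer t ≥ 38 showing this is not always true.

Check each integer t ≥ 38 in order until t, t + 1, t + 2, t + 3, t + 4 are all composite.
The first 10 eligible values, up to t = 47, all satisfy the conclusion.
t = 48: 48 = 2 × 24; 49 = 7 × 7; 50 = 2 × 25; 51 = 3 × 17; 52 = 2 × 26 — all composite.
So t = 48 is the smallest counterexample.

t = 48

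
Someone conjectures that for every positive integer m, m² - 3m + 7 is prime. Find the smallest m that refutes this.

A counterexample is any positive integer m such that m² - 3m + 7 is not prime; we check each in order.
m = 1: m² - 3m + 7 = 5, prime.
m = 2: m² - 3m + 7 = 5, prime.
m = 3: m² - 3m + 7 = 7, prime.
m = 4: m² - 3m + 7 = 11, prime.
m = 5: m² - 3m + 7 = 17, prime.
m = 6: m² - 3m + 7 = 25 = 5 × 5, composite.

m = 6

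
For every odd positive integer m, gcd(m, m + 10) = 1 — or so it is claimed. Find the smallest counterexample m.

m = 5

m = 1: gcd(1, 11) = 1.
m = 3: gcd(3, 13) = 1.
m = 5: gcd(5, 15) = 5.
So m = 5 is the smallest counterexample.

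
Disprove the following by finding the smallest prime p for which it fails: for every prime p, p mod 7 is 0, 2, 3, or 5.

p = 11

We need the least prime p for which the claim fails.
The first 4 eligible values, up to p = 7, all satisfy the conclusion.
p = 11: 11 mod 7 = 4 — not in {0, 2, 3, 5}.
Thus p = 11 disproves the claim, and no smaller p works.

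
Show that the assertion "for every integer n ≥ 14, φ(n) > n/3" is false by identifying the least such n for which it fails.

n = 14: φ(14) = 6 and 14/3 = 14/3, so φ(14) > 14/3.
n = 15: φ(15) = 8 and 15/3 = 5, so φ(15) > 15/3.
n = 16: φ(16) = 8 and 16/3 = 16/3, so φ(16) > 16/3.
n = 17: φ(17) = 16 and 17/3 = 17/3, so φ(17) > 17/3.
n = 18: φ(18) = 6 and 18/3 = 6, so φ(18) ≤ 18/3.
Hence n = 18 is a counterexample.

n = 18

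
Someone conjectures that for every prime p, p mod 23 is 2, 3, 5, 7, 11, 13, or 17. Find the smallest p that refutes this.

p = 19

We need the least prime p for which the claim fails.
p = 2: 2 mod 23 = 2.
p = 3: 3 mod 23 = 3.
p = 5: 5 mod 23 = 5.
p = 7: 7 mod 23 = 7.
p = 11: 11 mod 23 = 11.
p = 13: 13 mod 23 = 13.
p = 17: 17 mod 23 = 17.
p = 19: 19 mod 23 = 19 — not in {2, 3, 5, 7, 11, 13, 17}.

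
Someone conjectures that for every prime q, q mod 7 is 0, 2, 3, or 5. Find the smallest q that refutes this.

q = 11

Check each prime q in order until the claim fails.
q = 2: 2 mod 7 = 2.
q = 3: 3 mod 7 = 3.
q = 5: 5 mod 7 = 5.
q = 7: 7 mod 7 = 0.
q = 11: 11 mod 7 = 4 — not in {0, 2, 3, 5}.
So q = 11 is the smallest counterexample.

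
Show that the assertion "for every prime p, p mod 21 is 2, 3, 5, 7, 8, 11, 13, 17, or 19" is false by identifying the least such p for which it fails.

p = 31

The first 10 eligible values, up to p = 29, all satisfy the conclusion.
p = 31: 31 mod 21 = 10 — not in {2, 3, 5, 7, 8, 11, 13, 17, 19}.
So p = 31 is the smallest counterexample.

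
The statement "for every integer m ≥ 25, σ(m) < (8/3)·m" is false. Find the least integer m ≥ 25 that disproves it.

We need the least integer m ≥ 25 for which the claim fails.
For m = 25, 26, 27, 28, …, 57, 58, 59 the conclusion holds.
m = 60: σ(60) = 168; 168 ≥ 160.
So m = 60 is the smallest counterexample.

m = 60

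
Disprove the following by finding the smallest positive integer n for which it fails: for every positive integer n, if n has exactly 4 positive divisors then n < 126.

A counterexample is any positive integer n such that n has exactly 4 positive divisors but the claim fails; we check each in order.
The first 40 eligible values, up to n = 125, all satisfy the conclusion.
n = 129: τ(129) = 4; 129 ≥ 126.
So n = 129 is the smallest counterexample.

n = 129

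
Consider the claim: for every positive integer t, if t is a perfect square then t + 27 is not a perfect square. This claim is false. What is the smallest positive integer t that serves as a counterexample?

We need the least positive integer t for which t is a perfect square but t + 27 is a perfect square.
For t = 1, 4 the conclusion holds.
t = 9: 9 = 3² and 9 + 27 = 36 = 6².

t = 9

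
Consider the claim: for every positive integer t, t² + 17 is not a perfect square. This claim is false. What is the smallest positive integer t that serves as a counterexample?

t = 8

t = 1: 1² + 17 = 18, not a perfect square.
t = 2: 2² + 17 = 21, not a perfect square.
t = 3: 3² + 17 = 26, not a perfect square.
t = 4: 4² + 17 = 33, not a perfect square.
t = 5: 5² + 17 = 42, not a perfect square.
t = 6: 6² + 17 = 53, not a perfect square.
t = 7: 7² + 17 = 66, not a perfect square.
t = 8: 8² + 17 = 81 = 9², a perfect square.
Thus t = 8 disproves the claim, and no smaller t works.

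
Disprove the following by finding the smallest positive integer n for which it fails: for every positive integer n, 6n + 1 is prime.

n = 4

A counterexample is any positive integer n such that 6n + 1 is not prime; we check each in order.
For n = 1, 2, 3 the conclusion holds.
n = 4: 6n + 1 = 25 = 5 × 5, composite.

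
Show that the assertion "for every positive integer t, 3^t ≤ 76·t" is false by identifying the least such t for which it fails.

We need the least positive integer t for which 3^t > 76·t.
For t = 1, 2, 3, 4, 5 the conclusion holds.
t = 6: 3^t = 729 and 76·t = 456, so 729 > 456.
So t = 6 is the smallest counterexample.

t = 6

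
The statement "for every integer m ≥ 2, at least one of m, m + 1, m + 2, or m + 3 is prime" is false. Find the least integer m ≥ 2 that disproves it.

We need the least integer m ≥ 2 for which m, m + 1, m + 2, m + 3 are all composite.
The first 22 eligible values, up to m = 23, all satisfy the conclusion.
m = 24: 24 = 2 × 12; 25 = 5 × 5; 26 = 2 × 13; 27 = 3 × 9 — all composite.

m = 24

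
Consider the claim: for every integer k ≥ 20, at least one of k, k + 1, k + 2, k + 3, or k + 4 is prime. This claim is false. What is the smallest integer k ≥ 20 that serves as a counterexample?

k = 24

A counterexample is any integer k ≥ 20 such that k, k + 1, k + 2, k + 3, k + 4 are all composite; we check each in order.
For k = 20, 21, 22, 23 the conclusion holds.
k = 24: 24 = 2 × 12; 25 = 5 × 5; 26 = 2 × 13; 27 = 3 × 9; 28 = 2 × 14 — all composite.
Thus k = 24 disproves the claim, and no smaller k works.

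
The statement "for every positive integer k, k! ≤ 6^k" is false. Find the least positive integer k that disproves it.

k = 14

A counterexample is any positive integer k such that k! > 6^k; we check each in order.
For k = 1, 2, 3, 4, …, 11, 12, 13 the conclusion holds.
k = 14: k! = 87178291200 and 6^k = 78364164096, so 87178291200 > 78364164096.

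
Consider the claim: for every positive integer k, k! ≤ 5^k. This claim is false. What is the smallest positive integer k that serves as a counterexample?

For k = 1, 2, 3, 4, …, 9, 10, 11 the conclusion holds.
k = 12: k! = 479001600 and 5^k = 244140625, so 479001600 > 244140625.
So k = 12 is the smallest counterexample.

k = 12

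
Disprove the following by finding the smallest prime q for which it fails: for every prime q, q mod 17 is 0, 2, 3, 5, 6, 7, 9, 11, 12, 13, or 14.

A counterexample is any prime q such that the claim fails; we check each in order.
For q = 2, 3, 5, 7, …, 43, 47, 53 the conclusion holds.
q = 59: 59 mod 17 = 8 — not in {0, 2, 3, 5, 6, 7, 9, 11, 12, 13, 14}.
So q = 59 is the smallest counterexample.

q = 59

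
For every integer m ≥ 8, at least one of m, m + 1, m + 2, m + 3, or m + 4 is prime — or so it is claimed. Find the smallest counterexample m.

For m = 8, 9, 10, 11, …, 21, 22, 23 the conclusion holds.
m = 24: 24 = 2 × 12; 25 = 5 × 5; 26 = 2 × 13; 27 = 3 × 9; 28 = 2 × 14 — all composite.

m = 24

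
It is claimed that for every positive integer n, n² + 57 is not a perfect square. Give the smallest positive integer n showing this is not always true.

Check each positive integer n in order until n² + 57 is a perfect square.
For n = 1, 2, 3, 4, 5, 6, 7 the conclusion holds.
n = 8: 8² + 57 = 121 = 11², a perfect square.

n = 8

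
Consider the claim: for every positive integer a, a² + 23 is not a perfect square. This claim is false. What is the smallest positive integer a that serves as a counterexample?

a = 11

We need the least positive integer a for which a² + 23 is a perfect square.
For a = 1, 2, 3, 4, 5, 6, 7, 8, 9, 10 the conclusion holds.
a = 11: 11² + 23 = 144 = 12², a perfect square.
Thus a = 11 disproves the claim, and no smaller a works.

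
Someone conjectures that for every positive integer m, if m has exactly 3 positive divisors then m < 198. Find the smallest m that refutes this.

m = 289

The first 6 eligible values, up to m = 169, all satisfy the conclusion.
m = 289: τ(289) = 3; 289 ≥ 198.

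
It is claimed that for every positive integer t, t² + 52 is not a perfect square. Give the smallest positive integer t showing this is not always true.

t = 12

We need the least positive integer t for which t² + 52 is a perfect square.
For t = 1, 2, 3, 4, …, 9, 10, 11 the conclusion holds.
t = 12: 12² + 52 = 196 = 14², a perfect square.
Thus t = 12 disproves the claim, and no smaller t works.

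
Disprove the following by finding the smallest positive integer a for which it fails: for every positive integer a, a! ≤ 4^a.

a = 9

A counterexample is any positive integer a such that a! > 4^a; we check each in order.
The first 8 eligible values, up to a = 8, all satisfy the conclusion.
a = 9: a! = 362880 and 4^a = 262144, so 362880 > 262144.
Hence a = 9 is a counterexample.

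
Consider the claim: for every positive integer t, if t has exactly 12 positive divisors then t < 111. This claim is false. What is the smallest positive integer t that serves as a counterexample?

For t = 60, 72, 84, 90, 96, 108 the conclusion holds.
t = 126: τ(126) = 12; 126 ≥ 111.
So t = 126 is the smallest counterexample.

t = 126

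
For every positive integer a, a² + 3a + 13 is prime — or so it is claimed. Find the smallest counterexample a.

A counterexample is any positive integer a such that a² + 3a + 13 is not prime; we check each in order.
The first 8 eligible values, up to a = 8, all satisfy the conclusion.
a = 9: a² + 3a + 13 = 121 = 11 × 11, composite.
So a = 9 is the smallest counterexample.

a = 9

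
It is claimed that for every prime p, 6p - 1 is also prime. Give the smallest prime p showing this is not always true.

p = 11

Check each prime p in order until 6p - 1 is not prime.
p = 2: 6p - 1 = 11, prime.
p = 3: 6p - 1 = 17, prime.
p = 5: 6p - 1 = 29, prime.
p = 7: 6p - 1 = 41, prime.
p = 11: 6p - 1 = 65 = 5 × 13, not prime.
Thus p = 11 disproves the claim, and no smaller p works.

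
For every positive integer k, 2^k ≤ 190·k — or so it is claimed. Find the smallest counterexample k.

A counterexample is any positive integer k such that 2^k > 190·k; we check each in order.
For k = 1, 2, 3, 4, …, 9, 10, 11 the conclusion holds.
k = 12: 2^k = 4096 and 190·k = 2280, so 4096 > 2280.

k = 12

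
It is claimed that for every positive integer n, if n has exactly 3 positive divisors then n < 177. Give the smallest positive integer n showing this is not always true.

n = 289

A counterexample is any positive integer n such that n has exactly 3 positive divisors but the claim fails; we check each in order.
The first 6 eligible values, up to n = 169, all satisfy the conclusion.
n = 289: τ(289) = 3; 289 ≥ 177.
Hence n = 289 is a counterexample.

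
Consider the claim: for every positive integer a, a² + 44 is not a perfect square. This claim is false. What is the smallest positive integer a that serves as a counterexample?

a = 10

For a = 1, 2, 3, 4, 5, 6, 7, 8, 9 the conclusion holds.
a = 10: 10² + 44 = 144 = 12², a perfect square.
So a = 10 is the smallest counterexample.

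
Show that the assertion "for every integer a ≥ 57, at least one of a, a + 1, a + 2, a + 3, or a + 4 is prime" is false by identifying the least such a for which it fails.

a = 62

Check each integer a ≥ 57 in order until a, a + 1, a + 2, a + 3, a + 4 are all composite.
For a = 57, 58, 59, 60, 61 the conclusion holds.
a = 62: 62 = 2 × 31; 63 = 3 × 21; 64 = 2 × 32; 65 = 5 × 13; 66 = 2 × 33 — all composite.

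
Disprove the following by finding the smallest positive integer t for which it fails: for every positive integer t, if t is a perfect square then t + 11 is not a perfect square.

t = 1: 1 + 11 = 12, not a perfect square.
t = 4: 4 + 11 = 15, not a perfect square.
t = 9: 9 + 11 = 20, not a perfect square.
t = 16: 16 + 11 = 27, not a perfect square.
t = 25: 25 = 5² and 25 + 11 = 36 = 6².
Hence t = 25 is a counterexample.

t = 25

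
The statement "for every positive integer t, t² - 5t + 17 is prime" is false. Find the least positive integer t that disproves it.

t = 13

A counterexample is any positive integer t such that t² - 5t + 17 is not prime; we check each in order.
The first 12 eligible values, up to t = 12, all satisfy the conclusion.
t = 13: t² - 5t + 17 = 121 = 11 × 11, composite.
Hence t = 13 is a counterexample.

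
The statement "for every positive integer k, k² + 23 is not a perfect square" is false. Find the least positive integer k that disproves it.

k = 11

A counterexample is any positive integer k such that k² + 23 is a perfect square; we check each in order.
The first 10 eligible values, up to k = 10, all satisfy the conclusion.
k = 11: 11² + 23 = 144 = 12², a perfect square.
Thus k = 11 disproves the claim, and no smaller k works.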